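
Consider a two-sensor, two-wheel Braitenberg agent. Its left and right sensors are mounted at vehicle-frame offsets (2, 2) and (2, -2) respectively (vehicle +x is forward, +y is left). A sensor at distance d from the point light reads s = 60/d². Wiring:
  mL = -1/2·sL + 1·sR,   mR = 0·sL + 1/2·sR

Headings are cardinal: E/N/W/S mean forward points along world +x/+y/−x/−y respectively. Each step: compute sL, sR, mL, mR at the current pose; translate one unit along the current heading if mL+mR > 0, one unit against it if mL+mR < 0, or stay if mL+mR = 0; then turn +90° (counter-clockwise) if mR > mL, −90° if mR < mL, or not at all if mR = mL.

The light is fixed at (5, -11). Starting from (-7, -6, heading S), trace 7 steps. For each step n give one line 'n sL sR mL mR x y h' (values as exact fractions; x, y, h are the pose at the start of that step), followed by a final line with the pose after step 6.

0 60/109 12/41 78/4469 6/41 -7 -6 S
1 15/34 15/26 315/884 15/52 -7 -7 E
2 12/17 60/173 -18/2941 30/173 -6 -7 S
3 30/53 30/41 975/2173 15/41 -6 -8 E
4 12/13 12/29 -18/377 6/29 -5 -8 S
5 3/4 15/16 9/16 15/32 -5 -9 E
6 60/49 60/121 -690/5929 30/121 -4 -9 S
final -4 -10 E

n=0: pose=(-7,-6,S); sL=60/109, sR=12/41; mL=78/4469, mR=6/41; mL+mR=732/4469 → advance +1; mR−mL=576/4469 → turn +1·90°
n=1: pose=(-7,-7,E); sL=15/34, sR=15/26; mL=315/884, mR=15/52; mL+mR=285/442 → advance +1; mR−mL=-15/221 → turn -1·90°
n=2: pose=(-6,-7,S); sL=12/17, sR=60/173; mL=-18/2941, mR=30/173; mL+mR=492/2941 → advance +1; mR−mL=528/2941 → turn +1·90°
n=3: pose=(-6,-8,E); sL=30/53, sR=30/41; mL=975/2173, mR=15/41; mL+mR=1770/2173 → advance +1; mR−mL=-180/2173 → turn -1·90°
n=4: pose=(-5,-8,S); sL=12/13, sR=12/29; mL=-18/377, mR=6/29; mL+mR=60/377 → advance +1; mR−mL=96/377 → turn +1·90°
n=5: pose=(-5,-9,E); sL=3/4, sR=15/16; mL=9/16, mR=15/32; mL+mR=33/32 → advance +1; mR−mL=-3/32 → turn -1·90°
n=6: pose=(-4,-9,S); sL=60/49, sR=60/121; mL=-690/5929, mR=30/121; mL+mR=780/5929 → advance +1; mR−mL=2160/5929 → turn +1·90°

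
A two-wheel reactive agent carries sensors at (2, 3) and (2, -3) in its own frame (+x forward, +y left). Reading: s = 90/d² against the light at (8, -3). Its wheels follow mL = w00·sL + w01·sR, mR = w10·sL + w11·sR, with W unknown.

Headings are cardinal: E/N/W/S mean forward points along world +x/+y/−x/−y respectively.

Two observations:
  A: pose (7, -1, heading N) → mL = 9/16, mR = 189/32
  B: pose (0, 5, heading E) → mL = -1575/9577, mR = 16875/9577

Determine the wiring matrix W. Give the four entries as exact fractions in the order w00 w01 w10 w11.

1 -1/2 1/2 1

obs A: pose=(7,-1,N) → sL=45/16, sR=9/2, mL=9/16, mR=189/32
obs B: pose=(0,5,E) → sL=90/157, sR=90/61, mL=-1575/9577, mR=16875/9577
sensor matrix S = [[45/16, 9/2], [90/157, 90/61]]; det S = 120285/76616
solve [mL_A; mL_B] = S·[w00; w01] and [mR_A; mR_B] = S·[w10; w11]:
  w00 = 1, w01 = -1/2, w10 = 1/2, w11 = 1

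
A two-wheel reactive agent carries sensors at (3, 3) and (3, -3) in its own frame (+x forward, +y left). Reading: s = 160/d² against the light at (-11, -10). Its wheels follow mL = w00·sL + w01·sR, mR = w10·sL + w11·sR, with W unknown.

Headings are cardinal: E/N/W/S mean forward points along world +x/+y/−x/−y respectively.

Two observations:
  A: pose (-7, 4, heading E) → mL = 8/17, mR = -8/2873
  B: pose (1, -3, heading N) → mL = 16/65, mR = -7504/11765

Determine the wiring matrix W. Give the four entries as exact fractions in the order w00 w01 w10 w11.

obs A: pose=(-7,4,E) → sL=80/169, sR=16/17, mL=8/17, mR=-8/2873
obs B: pose=(1,-3,N) → sL=160/181, sR=32/65, mL=16/65, mR=-7504/11765
sensor matrix S = [[80/169, 16/17], [160/181, 32/65]]; det S = -4048896/6760169
solve [mL_A; mL_B] = S·[w00; w01] and [mR_A; mR_B] = S·[w10; w11]:
  w00 = 0, w01 = 1/2, w10 = -1, w11 = 1/2

0 1/2 -1 1/2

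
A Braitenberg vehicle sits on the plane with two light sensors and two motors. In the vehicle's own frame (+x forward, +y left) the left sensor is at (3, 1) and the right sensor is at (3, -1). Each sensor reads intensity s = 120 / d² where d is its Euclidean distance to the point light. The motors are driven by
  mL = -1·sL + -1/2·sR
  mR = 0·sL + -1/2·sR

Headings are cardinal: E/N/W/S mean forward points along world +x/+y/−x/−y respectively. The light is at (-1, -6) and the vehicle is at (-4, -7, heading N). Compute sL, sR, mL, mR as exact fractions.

6 15 -27/2 -15/2

left sensor world pos  = (-5, -4); dL² = 20
right sensor world pos = (-3, -4); dR² = 8
sL = 120/20 = 6
sR = 120/8 = 15
mL = -1·sL + -1/2·sR = -27/2
mR = 0·sL + -1/2·sR = -15/2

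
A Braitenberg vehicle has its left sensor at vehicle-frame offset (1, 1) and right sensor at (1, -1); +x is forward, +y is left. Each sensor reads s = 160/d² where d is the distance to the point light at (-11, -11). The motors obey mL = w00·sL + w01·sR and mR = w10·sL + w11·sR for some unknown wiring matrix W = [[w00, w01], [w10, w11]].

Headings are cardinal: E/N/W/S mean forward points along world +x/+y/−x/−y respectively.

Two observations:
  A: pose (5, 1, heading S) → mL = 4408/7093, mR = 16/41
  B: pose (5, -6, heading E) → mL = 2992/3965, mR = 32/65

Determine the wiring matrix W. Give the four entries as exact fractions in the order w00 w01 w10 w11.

1 1/2 1 0

obs A: pose=(5,1,S) → sL=16/41, sR=80/173, mL=4408/7093, mR=16/41
obs B: pose=(5,-6,E) → sL=32/65, sR=32/61, mL=2992/3965, mR=32/65
sensor matrix S = [[16/41, 80/173], [32/65, 32/61]]; det S = -129024/5624749
solve [mL_A; mL_B] = S·[w00; w01] and [mR_A; mR_B] = S·[w10; w11]:
  w00 = 1, w01 = 1/2, w10 = 1, w11 = 0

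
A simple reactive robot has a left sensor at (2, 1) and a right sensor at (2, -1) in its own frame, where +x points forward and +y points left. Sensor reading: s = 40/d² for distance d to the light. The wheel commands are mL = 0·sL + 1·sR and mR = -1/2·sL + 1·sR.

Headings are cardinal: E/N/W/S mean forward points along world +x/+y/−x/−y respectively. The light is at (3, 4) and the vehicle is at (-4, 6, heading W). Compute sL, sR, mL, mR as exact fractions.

left sensor world pos  = (-6, 5); dL² = 82
right sensor world pos = (-6, 7); dR² = 90
sL = 40/82 = 20/41
sR = 40/90 = 4/9
mL = 0·sL + 1·sR = 4/9
mR = -1/2·sL + 1·sR = 74/369

20/41 4/9 4/9 74/369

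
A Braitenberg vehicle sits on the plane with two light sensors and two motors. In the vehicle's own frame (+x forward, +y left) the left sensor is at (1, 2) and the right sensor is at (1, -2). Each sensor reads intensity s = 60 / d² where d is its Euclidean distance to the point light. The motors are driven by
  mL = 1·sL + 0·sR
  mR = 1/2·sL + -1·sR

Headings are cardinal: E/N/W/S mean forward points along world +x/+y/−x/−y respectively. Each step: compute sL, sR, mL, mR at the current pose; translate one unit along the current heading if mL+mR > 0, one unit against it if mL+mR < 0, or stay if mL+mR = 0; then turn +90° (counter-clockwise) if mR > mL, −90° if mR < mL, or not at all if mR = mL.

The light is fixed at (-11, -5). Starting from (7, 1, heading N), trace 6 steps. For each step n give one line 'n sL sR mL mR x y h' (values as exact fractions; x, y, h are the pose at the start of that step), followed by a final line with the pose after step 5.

n=0: pose=(7,1,N); sL=12/61, sR=60/449; mL=12/61, mR=-966/27389; mL+mR=4422/27389 → advance +1; mR−mL=-6354/27389 → turn -1·90°
n=1: pose=(7,2,E); sL=30/221, sR=30/193; mL=30/221, mR=-3735/42653; mL+mR=2055/42653 → advance +1; mR−mL=-9525/42653 → turn -1·90°
n=2: pose=(8,2,S); sL=20/159, sR=12/65; mL=20/159, mR=-1258/10335; mL+mR=14/3445 → advance +1; mR−mL=-2558/10335 → turn -1·90°
n=3: pose=(8,1,W); sL=3/17, sR=15/97; mL=3/17, mR=-219/3298; mL+mR=363/3298 → advance +1; mR−mL=-801/3298 → turn -1·90°
n=4: pose=(7,1,N); sL=12/61, sR=60/449; mL=12/61, mR=-966/27389; mL+mR=4422/27389 → advance +1; mR−mL=-6354/27389 → turn -1·90°
n=5: pose=(7,2,E); sL=30/221, sR=30/193; mL=30/221, mR=-3735/42653; mL+mR=2055/42653 → advance +1; mR−mL=-9525/42653 → turn -1·90°

0 12/61 60/449 12/61 -966/27389 7 1 N
1 30/221 30/193 30/221 -3735/42653 7 2 E
2 20/159 12/65 20/159 -1258/10335 8 2 S
3 3/17 15/97 3/17 -219/3298 8 1 W
4 12/61 60/449 12/61 -966/27389 7 1 N
5 30/221 30/193 30/221 -3735/42653 7 2 E
final 8 2 S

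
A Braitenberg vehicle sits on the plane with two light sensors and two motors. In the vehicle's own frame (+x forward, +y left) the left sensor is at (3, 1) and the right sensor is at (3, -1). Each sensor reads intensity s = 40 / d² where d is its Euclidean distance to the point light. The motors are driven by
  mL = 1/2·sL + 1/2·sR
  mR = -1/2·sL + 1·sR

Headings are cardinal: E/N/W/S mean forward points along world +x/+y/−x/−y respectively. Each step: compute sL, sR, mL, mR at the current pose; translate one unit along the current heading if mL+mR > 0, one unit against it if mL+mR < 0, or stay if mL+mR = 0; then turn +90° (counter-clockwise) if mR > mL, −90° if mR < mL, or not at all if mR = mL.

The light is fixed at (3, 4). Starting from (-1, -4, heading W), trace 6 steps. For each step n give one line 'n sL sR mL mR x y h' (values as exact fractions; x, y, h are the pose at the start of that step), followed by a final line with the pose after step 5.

n=0: pose=(-1,-4,W); sL=4/13, sR=20/49; mL=228/637, mR=162/637; mL+mR=30/49 → advance +1; mR−mL=-66/637 → turn -1·90°
n=1: pose=(-2,-4,N); sL=40/61, sR=40/41; mL=2040/2501, mR=1620/2501; mL+mR=60/41 → advance +1; mR−mL=-420/2501 → turn -1·90°
n=2: pose=(-2,-3,E); sL=1, sR=10/17; mL=27/34, mR=3/34; mL+mR=15/17 → advance +1; mR−mL=-12/17 → turn -1·90°
n=3: pose=(-1,-3,S); sL=40/109, sR=8/25; mL=936/2725, mR=372/2725; mL+mR=12/25 → advance +1; mR−mL=-564/2725 → turn -1·90°
n=4: pose=(-1,-4,W); sL=4/13, sR=20/49; mL=228/637, mR=162/637; mL+mR=30/49 → advance +1; mR−mL=-66/637 → turn -1·90°
n=5: pose=(-2,-4,N); sL=40/61, sR=40/41; mL=2040/2501, mR=1620/2501; mL+mR=60/41 → advance +1; mR−mL=-420/2501 → turn -1·90°

0 4/13 20/49 228/637 162/637 -1 -4 W
1 40/61 40/41 2040/2501 1620/2501 -2 -4 N
2 1 10/17 27/34 3/34 -2 -3 E
3 40/109 8/25 936/2725 372/2725 -1 -3 S
4 4/13 20/49 228/637 162/637 -1 -4 W
5 40/61 40/41 2040/2501 1620/2501 -2 -4 N
final -2 -3 E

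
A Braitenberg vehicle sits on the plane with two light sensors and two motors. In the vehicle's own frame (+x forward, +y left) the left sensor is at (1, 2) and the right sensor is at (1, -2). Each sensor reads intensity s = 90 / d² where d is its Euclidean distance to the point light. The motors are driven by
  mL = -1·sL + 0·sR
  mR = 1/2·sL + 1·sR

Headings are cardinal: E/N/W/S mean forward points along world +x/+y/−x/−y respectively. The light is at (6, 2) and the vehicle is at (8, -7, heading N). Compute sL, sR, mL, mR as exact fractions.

left sensor world pos  = (6, -6); dL² = 64
right sensor world pos = (10, -6); dR² = 80
sL = 90/64 = 45/32
sR = 90/80 = 9/8
mL = -1·sL + 0·sR = -45/32
mR = 1/2·sL + 1·sR = 117/64

45/32 9/8 -45/32 117/64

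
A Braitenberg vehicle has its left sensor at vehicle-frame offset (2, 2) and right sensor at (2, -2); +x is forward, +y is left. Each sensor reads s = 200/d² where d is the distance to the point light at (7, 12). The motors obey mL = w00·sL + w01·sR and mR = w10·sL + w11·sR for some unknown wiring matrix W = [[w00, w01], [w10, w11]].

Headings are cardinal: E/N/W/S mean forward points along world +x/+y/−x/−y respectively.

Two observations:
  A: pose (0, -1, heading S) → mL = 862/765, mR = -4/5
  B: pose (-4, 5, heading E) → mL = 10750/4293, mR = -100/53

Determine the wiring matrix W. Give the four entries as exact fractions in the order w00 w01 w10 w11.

1 1/2 -1 0

obs A: pose=(0,-1,S) → sL=4/5, sR=100/153, mL=862/765, mR=-4/5
obs B: pose=(-4,5,E) → sL=100/53, sR=100/81, mL=10750/4293, mR=-100/53
sensor matrix S = [[4/5, 100/153], [100/53, 100/81]]; det S = -17920/72981
solve [mL_A; mL_B] = S·[w00; w01] and [mR_A; mR_B] = S·[w10; w11]:
  w00 = 1, w01 = 1/2, w10 = -1, w11 = 0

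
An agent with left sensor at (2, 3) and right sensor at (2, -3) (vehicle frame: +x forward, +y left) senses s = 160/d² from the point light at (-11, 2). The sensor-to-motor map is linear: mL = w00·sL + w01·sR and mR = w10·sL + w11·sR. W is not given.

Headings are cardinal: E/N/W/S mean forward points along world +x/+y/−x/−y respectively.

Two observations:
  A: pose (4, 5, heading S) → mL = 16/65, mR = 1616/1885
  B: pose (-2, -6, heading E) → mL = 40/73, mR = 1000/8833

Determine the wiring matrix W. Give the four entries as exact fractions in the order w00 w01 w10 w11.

obs A: pose=(4,5,S) → sL=32/65, sR=32/29, mL=16/65, mR=1616/1885
obs B: pose=(-2,-6,E) → sL=80/73, sR=80/121, mL=40/73, mR=1000/8833
sensor matrix S = [[32/65, 32/29], [80/73, 80/121]]; det S = -2942976/3330041
solve [mL_A; mL_B] = S·[w00; w01] and [mR_A; mR_B] = S·[w10; w11]:
  w00 = 1/2, w01 = 0, w10 = -1/2, w11 = 1

1/2 0 -1/2 1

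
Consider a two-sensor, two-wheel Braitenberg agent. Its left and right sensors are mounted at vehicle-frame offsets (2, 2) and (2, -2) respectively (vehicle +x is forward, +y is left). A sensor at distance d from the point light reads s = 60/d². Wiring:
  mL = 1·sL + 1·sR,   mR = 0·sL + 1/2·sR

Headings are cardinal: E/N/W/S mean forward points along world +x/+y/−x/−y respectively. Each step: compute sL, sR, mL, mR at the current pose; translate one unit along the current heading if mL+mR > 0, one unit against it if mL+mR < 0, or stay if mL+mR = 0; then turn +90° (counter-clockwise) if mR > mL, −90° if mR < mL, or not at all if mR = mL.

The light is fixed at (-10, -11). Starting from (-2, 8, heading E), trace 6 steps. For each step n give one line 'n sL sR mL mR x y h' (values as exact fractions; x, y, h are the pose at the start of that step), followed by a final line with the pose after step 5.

0 60/541 60/389 55800/210449 30/389 -2 8 E
1 6/41 30/169 2244/6929 15/169 -1 8 S
2 12/61 60/449 9048/27389 30/449 -1 7 W
3 15/109 3/25 702/2725 3/50 -2 7 N
4 60/541 60/389 55800/210449 30/389 -2 8 E
5 6/41 30/169 2244/6929 15/169 -1 8 S
final -1 7 W

n=0: pose=(-2,8,E); sL=60/541, sR=60/389; mL=55800/210449, mR=30/389; mL+mR=72030/210449 → advance +1; mR−mL=-39570/210449 → turn -1·90°
n=1: pose=(-1,8,S); sL=6/41, sR=30/169; mL=2244/6929, mR=15/169; mL+mR=2859/6929 → advance +1; mR−mL=-1629/6929 → turn -1·90°
n=2: pose=(-1,7,W); sL=12/61, sR=60/449; mL=9048/27389, mR=30/449; mL+mR=10878/27389 → advance +1; mR−mL=-7218/27389 → turn -1·90°
n=3: pose=(-2,7,N); sL=15/109, sR=3/25; mL=702/2725, mR=3/50; mL+mR=1731/5450 → advance +1; mR−mL=-1077/5450 → turn -1·90°
n=4: pose=(-2,8,E); sL=60/541, sR=60/389; mL=55800/210449, mR=30/389; mL+mR=72030/210449 → advance +1; mR−mL=-39570/210449 → turn -1·90°
n=5: pose=(-1,8,S); sL=6/41, sR=30/169; mL=2244/6929, mR=15/169; mL+mR=2859/6929 → advance +1; mR−mL=-1629/6929 → turn -1·90°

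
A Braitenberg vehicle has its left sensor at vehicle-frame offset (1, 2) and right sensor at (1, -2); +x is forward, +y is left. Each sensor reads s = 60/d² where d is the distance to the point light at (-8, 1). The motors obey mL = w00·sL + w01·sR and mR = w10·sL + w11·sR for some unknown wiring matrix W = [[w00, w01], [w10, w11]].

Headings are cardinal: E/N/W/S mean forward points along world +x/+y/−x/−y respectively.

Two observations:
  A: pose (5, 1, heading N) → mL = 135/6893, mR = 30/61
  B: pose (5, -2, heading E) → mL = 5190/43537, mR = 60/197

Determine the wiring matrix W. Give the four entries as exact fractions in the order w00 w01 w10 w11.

-1/2 1 1 0

obs A: pose=(5,1,N) → sL=30/61, sR=30/113, mL=135/6893, mR=30/61
obs B: pose=(5,-2,E) → sL=60/197, sR=60/221, mL=5190/43537, mR=60/197
sensor matrix S = [[30/61, 30/113], [60/197, 60/221]]; det S = 15804000/300100541
solve [mL_A; mL_B] = S·[w00; w01] and [mR_A; mR_B] = S·[w10; w11]:
  w00 = -1/2, w01 = 1, w10 = 1, w11 = 0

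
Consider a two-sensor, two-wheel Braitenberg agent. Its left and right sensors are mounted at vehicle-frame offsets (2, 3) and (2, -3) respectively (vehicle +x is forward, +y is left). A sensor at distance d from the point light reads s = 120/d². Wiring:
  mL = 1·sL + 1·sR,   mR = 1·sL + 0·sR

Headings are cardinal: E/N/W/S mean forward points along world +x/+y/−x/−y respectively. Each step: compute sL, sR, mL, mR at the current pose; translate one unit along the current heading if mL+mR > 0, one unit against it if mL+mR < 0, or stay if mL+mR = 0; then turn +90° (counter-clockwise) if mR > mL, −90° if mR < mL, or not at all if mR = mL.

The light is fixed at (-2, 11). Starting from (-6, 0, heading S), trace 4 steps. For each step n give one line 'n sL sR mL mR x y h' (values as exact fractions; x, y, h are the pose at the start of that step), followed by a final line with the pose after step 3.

0 12/17 60/109 2328/1853 12/17 -6 0 S
1 40/87 40/39 560/377 40/87 -6 -1 W
2 30/41 15/13 1005/533 30/41 -7 -1 N
3 120/73 24/41 6672/2993 120/73 -7 0 E
final -6 0 S

n=0: pose=(-6,0,S); sL=12/17, sR=60/109; mL=2328/1853, mR=12/17; mL+mR=3636/1853 → advance +1; mR−mL=-60/109 → turn -1·90°
n=1: pose=(-6,-1,W); sL=40/87, sR=40/39; mL=560/377, mR=40/87; mL+mR=2200/1131 → advance +1; mR−mL=-40/39 → turn -1·90°
n=2: pose=(-7,-1,N); sL=30/41, sR=15/13; mL=1005/533, mR=30/41; mL+mR=1395/533 → advance +1; mR−mL=-15/13 → turn -1·90°
n=3: pose=(-7,0,E); sL=120/73, sR=24/41; mL=6672/2993, mR=120/73; mL+mR=11592/2993 → advance +1; mR−mL=-24/41 → turn -1·90°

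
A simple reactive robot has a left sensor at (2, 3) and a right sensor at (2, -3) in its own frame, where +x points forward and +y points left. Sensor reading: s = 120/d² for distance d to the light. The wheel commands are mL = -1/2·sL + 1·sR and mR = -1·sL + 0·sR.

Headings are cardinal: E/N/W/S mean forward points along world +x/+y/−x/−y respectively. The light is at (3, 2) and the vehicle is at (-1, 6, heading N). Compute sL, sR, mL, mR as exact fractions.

24/17 120/37 1596/629 -24/17

left sensor world pos  = (-4, 8); dL² = 85
right sensor world pos = (2, 8); dR² = 37
sL = 120/85 = 24/17
sR = 120/37 = 120/37
mL = -1/2·sL + 1·sR = 1596/629
mR = -1·sL + 0·sR = -24/17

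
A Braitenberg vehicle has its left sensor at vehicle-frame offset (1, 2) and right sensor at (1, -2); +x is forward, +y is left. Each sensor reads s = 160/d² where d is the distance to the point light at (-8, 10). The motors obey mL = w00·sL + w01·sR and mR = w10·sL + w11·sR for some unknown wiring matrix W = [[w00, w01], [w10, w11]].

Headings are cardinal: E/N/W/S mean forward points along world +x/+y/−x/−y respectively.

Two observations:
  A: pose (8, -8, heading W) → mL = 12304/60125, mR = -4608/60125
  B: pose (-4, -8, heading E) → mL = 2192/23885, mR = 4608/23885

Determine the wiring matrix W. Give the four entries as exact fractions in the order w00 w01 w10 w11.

obs A: pose=(8,-8,W) → sL=32/125, sR=160/481, mL=12304/60125, mR=-4608/60125
obs B: pose=(-4,-8,E) → sL=160/281, sR=32/85, mL=2192/23885, mR=4608/23885
sensor matrix S = [[32/125, 160/481], [160/281, 32/85]]; det S = -133595136/1436085625
solve [mL_A; mL_B] = S·[w00; w01] and [mR_A; mR_B] = S·[w10; w11]:
  w00 = -1/2, w01 = 1, w10 = 1, w11 = -1

-1/2 1 1 -1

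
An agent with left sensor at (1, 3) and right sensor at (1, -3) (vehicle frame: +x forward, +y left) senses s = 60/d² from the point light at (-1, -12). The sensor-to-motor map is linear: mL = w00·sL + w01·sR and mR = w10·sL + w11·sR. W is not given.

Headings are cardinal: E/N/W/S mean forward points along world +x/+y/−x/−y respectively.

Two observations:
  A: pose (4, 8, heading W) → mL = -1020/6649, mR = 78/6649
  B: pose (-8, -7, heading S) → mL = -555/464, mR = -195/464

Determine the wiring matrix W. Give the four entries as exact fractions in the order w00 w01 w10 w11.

obs A: pose=(4,8,W) → sL=12/61, sR=12/109, mL=-1020/6649, mR=78/6649
obs B: pose=(-8,-7,S) → sL=15/8, sR=15/29, mL=-555/464, mR=-195/464
sensor matrix S = [[12/61, 12/109], [15/8, 15/29]]; det S = -40365/385642
solve [mL_A; mL_B] = S·[w00; w01] and [mR_A; mR_B] = S·[w10; w11]:
  w00 = -1/2, w01 = -1/2, w10 = -1/2, w11 = 1

-1/2 -1/2 -1/2 1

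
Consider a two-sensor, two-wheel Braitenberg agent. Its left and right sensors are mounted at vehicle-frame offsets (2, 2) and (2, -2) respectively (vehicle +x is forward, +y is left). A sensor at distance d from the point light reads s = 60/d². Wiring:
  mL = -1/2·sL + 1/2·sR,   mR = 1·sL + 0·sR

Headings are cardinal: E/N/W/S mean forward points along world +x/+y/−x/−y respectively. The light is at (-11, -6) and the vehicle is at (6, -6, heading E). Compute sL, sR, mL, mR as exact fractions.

12/73 12/73 0 12/73

left sensor world pos  = (8, -4); dL² = 365
right sensor world pos = (8, -8); dR² = 365
sL = 60/365 = 12/73
sR = 60/365 = 12/73
mL = -1/2·sL + 1/2·sR = 0
mR = 1·sL + 0·sR = 12/73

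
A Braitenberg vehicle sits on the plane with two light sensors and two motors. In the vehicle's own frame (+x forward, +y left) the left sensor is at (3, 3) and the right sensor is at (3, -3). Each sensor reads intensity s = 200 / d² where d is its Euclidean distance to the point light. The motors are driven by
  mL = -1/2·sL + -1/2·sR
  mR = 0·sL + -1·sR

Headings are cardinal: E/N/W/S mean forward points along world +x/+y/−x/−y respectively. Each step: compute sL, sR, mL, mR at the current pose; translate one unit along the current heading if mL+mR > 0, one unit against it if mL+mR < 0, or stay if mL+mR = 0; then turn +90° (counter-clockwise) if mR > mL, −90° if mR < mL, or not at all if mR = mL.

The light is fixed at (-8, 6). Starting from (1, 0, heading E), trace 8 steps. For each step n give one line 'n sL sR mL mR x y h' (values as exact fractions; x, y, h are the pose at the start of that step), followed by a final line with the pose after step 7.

0 200/153 8/9 -56/51 -8/9 1 0 E
1 100/17 20/13 -820/221 -20/13 0 0 N
2 8/5 200/41 -664/205 -200/41 0 -1 W
3 50/13 5/4 -265/104 -5/4 1 -1 N
4 200/157 200/61 -21800/9577 -200/61 1 -2 W
5 100/37 100/97 -6700/3589 -100/97 2 -2 N
6 200/193 40/17 -5560/3281 -40/17 2 -3 W
7 2 25/29 -83/58 -25/29 3 -3 N
final 3 -4 W

n=0: pose=(1,0,E); sL=200/153, sR=8/9; mL=-56/51, mR=-8/9; mL+mR=-304/153 → advance -1; mR−mL=32/153 → turn +1·90°
n=1: pose=(0,0,N); sL=100/17, sR=20/13; mL=-820/221, mR=-20/13; mL+mR=-1160/221 → advance -1; mR−mL=480/221 → turn +1·90°
n=2: pose=(0,-1,W); sL=8/5, sR=200/41; mL=-664/205, mR=-200/41; mL+mR=-1664/205 → advance -1; mR−mL=-336/205 → turn -1·90°
n=3: pose=(1,-1,N); sL=50/13, sR=5/4; mL=-265/104, mR=-5/4; mL+mR=-395/104 → advance -1; mR−mL=135/104 → turn +1·90°
n=4: pose=(1,-2,W); sL=200/157, sR=200/61; mL=-21800/9577, mR=-200/61; mL+mR=-53200/9577 → advance -1; mR−mL=-9600/9577 → turn -1·90°
n=5: pose=(2,-2,N); sL=100/37, sR=100/97; mL=-6700/3589, mR=-100/97; mL+mR=-10400/3589 → advance -1; mR−mL=3000/3589 → turn +1·90°
n=6: pose=(2,-3,W); sL=200/193, sR=40/17; mL=-5560/3281, mR=-40/17; mL+mR=-13280/3281 → advance -1; mR−mL=-2160/3281 → turn -1·90°
n=7: pose=(3,-3,N); sL=2, sR=25/29; mL=-83/58, mR=-25/29; mL+mR=-133/58 → advance -1; mR−mL=33/58 → turn +1·90°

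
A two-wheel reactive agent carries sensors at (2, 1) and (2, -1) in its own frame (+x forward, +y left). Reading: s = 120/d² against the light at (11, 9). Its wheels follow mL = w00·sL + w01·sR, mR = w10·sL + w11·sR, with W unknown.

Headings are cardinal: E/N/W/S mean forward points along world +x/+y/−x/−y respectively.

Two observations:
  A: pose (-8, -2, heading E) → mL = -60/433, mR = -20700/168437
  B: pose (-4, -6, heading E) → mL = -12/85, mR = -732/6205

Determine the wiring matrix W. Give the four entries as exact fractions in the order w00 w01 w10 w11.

0 -1/2 1/2 -1

obs A: pose=(-8,-2,E) → sL=120/389, sR=120/433, mL=-60/433, mR=-20700/168437
obs B: pose=(-4,-6,E) → sL=24/73, sR=24/85, mL=-12/85, mR=-732/6205
sensor matrix S = [[120/389, 120/433], [24/73, 24/85]]; det S = -838656/209030317
solve [mL_A; mL_B] = S·[w00; w01] and [mR_A; mR_B] = S·[w10; w11]:
  w00 = 0, w01 = -1/2, w10 = 1/2, w11 = -1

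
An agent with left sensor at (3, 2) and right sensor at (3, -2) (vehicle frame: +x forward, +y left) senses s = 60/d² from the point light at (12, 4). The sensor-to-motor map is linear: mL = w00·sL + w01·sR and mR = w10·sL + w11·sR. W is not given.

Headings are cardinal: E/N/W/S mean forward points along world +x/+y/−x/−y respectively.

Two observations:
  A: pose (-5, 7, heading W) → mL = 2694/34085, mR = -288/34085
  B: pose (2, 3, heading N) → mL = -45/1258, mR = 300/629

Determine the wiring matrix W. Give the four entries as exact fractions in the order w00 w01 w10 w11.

1 -1/2 -1 1

obs A: pose=(-5,7,W) → sL=60/401, sR=12/85, mL=2694/34085, mR=-288/34085
obs B: pose=(2,3,N) → sL=15/37, sR=15/17, mL=-45/1258, mR=300/629
sensor matrix S = [[60/401, 12/85], [15/37, 15/17]]; det S = 18864/252229
solve [mL_A; mL_B] = S·[w00; w01] and [mR_A; mR_B] = S·[w10; w11]:
  w00 = 1, w01 = -1/2, w10 = -1, w11 = 1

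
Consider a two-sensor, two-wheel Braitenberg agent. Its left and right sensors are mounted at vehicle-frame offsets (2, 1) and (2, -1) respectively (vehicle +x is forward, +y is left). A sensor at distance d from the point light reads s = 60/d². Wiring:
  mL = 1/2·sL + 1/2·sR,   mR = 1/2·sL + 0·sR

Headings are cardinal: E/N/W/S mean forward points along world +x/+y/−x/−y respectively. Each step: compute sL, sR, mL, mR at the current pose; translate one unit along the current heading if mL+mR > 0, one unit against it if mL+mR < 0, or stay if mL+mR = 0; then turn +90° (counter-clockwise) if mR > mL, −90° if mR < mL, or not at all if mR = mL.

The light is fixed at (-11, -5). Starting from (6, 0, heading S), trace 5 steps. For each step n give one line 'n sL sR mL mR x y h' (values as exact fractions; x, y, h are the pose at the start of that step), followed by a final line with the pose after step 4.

0 20/111 12/53 1196/5883 10/111 6 0 S
1 10/39 6/25 242/975 5/39 6 -1 W
2 20/87 12/65 1172/5655 10/87 5 -1 N
3 1/6 3/17 35/204 1/12 5 0 E
4 20/111 12/53 1196/5883 10/111 6 0 S
final 6 -1 W

n=0: pose=(6,0,S); sL=20/111, sR=12/53; mL=1196/5883, mR=10/111; mL+mR=1726/5883 → advance +1; mR−mL=-6/53 → turn -1·90°
n=1: pose=(6,-1,W); sL=10/39, sR=6/25; mL=242/975, mR=5/39; mL+mR=367/975 → advance +1; mR−mL=-3/25 → turn -1·90°
n=2: pose=(5,-1,N); sL=20/87, sR=12/65; mL=1172/5655, mR=10/87; mL+mR=1822/5655 → advance +1; mR−mL=-6/65 → turn -1·90°
n=3: pose=(5,0,E); sL=1/6, sR=3/17; mL=35/204, mR=1/12; mL+mR=13/51 → advance +1; mR−mL=-3/34 → turn -1·90°
n=4: pose=(6,0,S); sL=20/111, sR=12/53; mL=1196/5883, mR=10/111; mL+mR=1726/5883 → advance +1; mR−mL=-6/53 → turn -1·90°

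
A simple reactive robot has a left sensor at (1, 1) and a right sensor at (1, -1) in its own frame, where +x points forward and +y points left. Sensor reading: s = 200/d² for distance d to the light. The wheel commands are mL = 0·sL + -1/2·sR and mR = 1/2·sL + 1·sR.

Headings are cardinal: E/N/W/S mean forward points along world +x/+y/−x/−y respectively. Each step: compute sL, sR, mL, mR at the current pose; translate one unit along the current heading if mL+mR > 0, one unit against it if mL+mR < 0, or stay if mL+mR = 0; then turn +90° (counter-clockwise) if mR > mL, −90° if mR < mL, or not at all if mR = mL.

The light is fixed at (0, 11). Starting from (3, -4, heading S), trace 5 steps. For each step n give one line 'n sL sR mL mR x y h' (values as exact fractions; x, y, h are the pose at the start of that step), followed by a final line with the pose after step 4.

n=0: pose=(3,-4,S); sL=25/34, sR=10/13; mL=-5/13, mR=1005/884; mL+mR=665/884 → advance +1; mR−mL=1345/884 → turn +1·90°
n=1: pose=(3,-5,E); sL=200/241, sR=40/61; mL=-20/61, mR=15740/14701; mL+mR=10920/14701 → advance +1; mR−mL=20560/14701 → turn +1·90°
n=2: pose=(4,-5,N); sL=100/117, sR=4/5; mL=-2/5, mR=718/585; mL+mR=484/585 → advance +1; mR−mL=952/585 → turn +1·90°
n=3: pose=(4,-4,W); sL=40/53, sR=40/41; mL=-20/41, mR=2940/2173; mL+mR=1880/2173 → advance +1; mR−mL=4000/2173 → turn +1·90°
n=4: pose=(3,-4,S); sL=25/34, sR=10/13; mL=-5/13, mR=1005/884; mL+mR=665/884 → advance +1; mR−mL=1345/884 → turn +1·90°

0 25/34 10/13 -5/13 1005/884 3 -4 S
1 200/241 40/61 -20/61 15740/14701 3 -5 E
2 100/117 4/5 -2/5 718/585 4 -5 N
3 40/53 40/41 -20/41 2940/2173 4 -4 W
4 25/34 10/13 -5/13 1005/884 3 -4 S
final 3 -5 E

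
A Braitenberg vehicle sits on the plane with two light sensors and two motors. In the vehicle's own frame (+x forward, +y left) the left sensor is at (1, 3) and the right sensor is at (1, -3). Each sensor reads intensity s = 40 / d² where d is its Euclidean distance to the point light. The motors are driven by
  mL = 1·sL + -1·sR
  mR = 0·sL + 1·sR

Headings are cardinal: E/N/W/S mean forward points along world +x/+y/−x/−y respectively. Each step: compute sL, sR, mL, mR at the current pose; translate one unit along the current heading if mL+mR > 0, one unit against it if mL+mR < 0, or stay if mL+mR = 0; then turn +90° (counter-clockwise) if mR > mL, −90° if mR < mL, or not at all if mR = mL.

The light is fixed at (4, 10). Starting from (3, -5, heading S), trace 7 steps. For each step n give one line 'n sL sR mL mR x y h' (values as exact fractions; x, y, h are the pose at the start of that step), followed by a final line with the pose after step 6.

n=0: pose=(3,-5,S); sL=2/13, sR=5/34; mL=3/442, mR=5/34; mL+mR=2/13 → advance +1; mR−mL=31/221 → turn +1·90°
n=1: pose=(3,-6,E); sL=40/169, sR=40/361; mL=7680/61009, mR=40/361; mL+mR=40/169 → advance +1; mR−mL=-920/61009 → turn -1·90°
n=2: pose=(4,-6,S); sL=20/149, sR=20/149; mL=0, mR=20/149; mL+mR=20/149 → advance +1; mR−mL=20/149 → turn +1·90°
n=3: pose=(4,-7,E); sL=40/197, sR=40/401; mL=8160/78997, mR=40/401; mL+mR=40/197 → advance +1; mR−mL=-280/78997 → turn -1·90°
n=4: pose=(5,-7,S); sL=2/17, sR=5/41; mL=-3/697, mR=5/41; mL+mR=2/17 → advance +1; mR−mL=88/697 → turn +1·90°
n=5: pose=(5,-8,E); sL=40/229, sR=8/89; mL=1728/20381, mR=8/89; mL+mR=40/229 → advance +1; mR−mL=104/20381 → turn +1·90°
n=6: pose=(6,-8,N); sL=4/29, sR=20/157; mL=48/4553, mR=20/157; mL+mR=4/29 → advance +1; mR−mL=532/4553 → turn +1·90°

0 2/13 5/34 3/442 5/34 3 -5 S
1 40/169 40/361 7680/61009 40/361 3 -6 E
2 20/149 20/149 0 20/149 4 -6 S
3 40/197 40/401 8160/78997 40/401 4 -7 E
4 2/17 5/41 -3/697 5/41 5 -7 S
5 40/229 8/89 1728/20381 8/89 5 -8 E
6 4/29 20/157 48/4553 20/157 6 -8 N
final 6 -7 W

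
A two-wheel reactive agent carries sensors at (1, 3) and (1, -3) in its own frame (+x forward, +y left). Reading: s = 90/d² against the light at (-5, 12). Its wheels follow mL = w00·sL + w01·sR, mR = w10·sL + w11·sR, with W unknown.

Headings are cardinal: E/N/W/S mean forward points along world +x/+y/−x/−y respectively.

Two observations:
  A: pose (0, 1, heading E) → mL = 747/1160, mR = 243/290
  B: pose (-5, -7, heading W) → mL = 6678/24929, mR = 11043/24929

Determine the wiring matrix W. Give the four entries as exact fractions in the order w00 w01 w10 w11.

obs A: pose=(0,1,E) → sL=9/10, sR=45/116, mL=747/1160, mR=243/290
obs B: pose=(-5,-7,W) → sL=18/97, sR=90/257, mL=6678/24929, mR=11043/24929
sensor matrix S = [[9/10, 45/116], [18/97, 90/257]]; det S = 351621/1445882
solve [mL_A; mL_B] = S·[w00; w01] and [mR_A; mR_B] = S·[w10; w11]:
  w00 = 1/2, w01 = 1/2, w10 = 1/2, w11 = 1

1/2 1/2 1/2 1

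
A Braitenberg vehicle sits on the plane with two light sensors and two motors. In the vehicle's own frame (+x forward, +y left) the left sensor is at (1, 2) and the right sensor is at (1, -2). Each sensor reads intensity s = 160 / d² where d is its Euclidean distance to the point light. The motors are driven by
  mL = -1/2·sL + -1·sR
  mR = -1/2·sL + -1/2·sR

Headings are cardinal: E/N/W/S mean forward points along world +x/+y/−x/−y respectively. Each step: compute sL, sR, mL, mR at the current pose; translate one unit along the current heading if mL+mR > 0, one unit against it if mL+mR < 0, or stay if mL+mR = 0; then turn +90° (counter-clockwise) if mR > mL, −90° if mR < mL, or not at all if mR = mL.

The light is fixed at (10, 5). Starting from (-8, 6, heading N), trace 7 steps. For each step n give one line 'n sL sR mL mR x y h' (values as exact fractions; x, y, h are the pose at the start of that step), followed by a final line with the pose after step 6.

0 40/101 8/13 -1068/1313 -664/1313 -8 6 N
1 32/73 32/73 -48/73 -32/73 -8 5 W
2 80/113 80/181 -16280/20453 -11760/20453 -7 5 S
3 32/53 160/257 -12592/13621 -8352/13621 -7 6 E
4 40/101 8/13 -1068/1313 -664/1313 -8 6 N
5 32/73 32/73 -48/73 -32/73 -8 5 W
6 80/113 80/181 -16280/20453 -11760/20453 -7 5 S
final -7 6 E

n=0: pose=(-8,6,N); sL=40/101, sR=8/13; mL=-1068/1313, mR=-664/1313; mL+mR=-1732/1313 → advance -1; mR−mL=4/13 → turn +1·90°
n=1: pose=(-8,5,W); sL=32/73, sR=32/73; mL=-48/73, mR=-32/73; mL+mR=-80/73 → advance -1; mR−mL=16/73 → turn +1·90°
n=2: pose=(-7,5,S); sL=80/113, sR=80/181; mL=-16280/20453, mR=-11760/20453; mL+mR=-28040/20453 → advance -1; mR−mL=40/181 → turn +1·90°
n=3: pose=(-7,6,E); sL=32/53, sR=160/257; mL=-12592/13621, mR=-8352/13621; mL+mR=-20944/13621 → advance -1; mR−mL=80/257 → turn +1·90°
n=4: pose=(-8,6,N); sL=40/101, sR=8/13; mL=-1068/1313, mR=-664/1313; mL+mR=-1732/1313 → advance -1; mR−mL=4/13 → turn +1·90°
n=5: pose=(-8,5,W); sL=32/73, sR=32/73; mL=-48/73, mR=-32/73; mL+mR=-80/73 → advance -1; mR−mL=16/73 → turn +1·90°
n=6: pose=(-7,5,S); sL=80/113, sR=80/181; mL=-16280/20453, mR=-11760/20453; mL+mR=-28040/20453 → advance -1; mR−mL=40/181 → turn +1·90°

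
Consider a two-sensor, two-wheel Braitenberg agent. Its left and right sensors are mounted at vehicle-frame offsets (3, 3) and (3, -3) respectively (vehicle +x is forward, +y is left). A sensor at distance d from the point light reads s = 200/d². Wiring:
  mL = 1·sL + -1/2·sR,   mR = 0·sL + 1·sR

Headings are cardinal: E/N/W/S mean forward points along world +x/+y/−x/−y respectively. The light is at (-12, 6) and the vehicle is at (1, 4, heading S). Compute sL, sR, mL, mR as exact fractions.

left sensor world pos  = (4, 1); dL² = 281
right sensor world pos = (-2, 1); dR² = 125
sL = 200/281 = 200/281
sR = 200/125 = 8/5
mL = 1·sL + -1/2·sR = -124/1405
mR = 0·sL + 1·sR = 8/5

200/281 8/5 -124/1405 8/5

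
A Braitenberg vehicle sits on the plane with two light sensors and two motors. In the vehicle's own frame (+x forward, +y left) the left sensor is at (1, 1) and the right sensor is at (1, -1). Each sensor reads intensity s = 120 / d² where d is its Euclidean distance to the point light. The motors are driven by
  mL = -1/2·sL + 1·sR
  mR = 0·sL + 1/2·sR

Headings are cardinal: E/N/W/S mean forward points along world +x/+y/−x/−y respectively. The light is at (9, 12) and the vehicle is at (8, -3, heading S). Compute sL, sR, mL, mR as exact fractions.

15/32 6/13 189/832 3/13

left sensor world pos  = (9, -4); dL² = 256
right sensor world pos = (7, -4); dR² = 260
sL = 120/256 = 15/32
sR = 120/260 = 6/13
mL = -1/2·sL + 1·sR = 189/832
mR = 0·sL + 1/2·sR = 3/13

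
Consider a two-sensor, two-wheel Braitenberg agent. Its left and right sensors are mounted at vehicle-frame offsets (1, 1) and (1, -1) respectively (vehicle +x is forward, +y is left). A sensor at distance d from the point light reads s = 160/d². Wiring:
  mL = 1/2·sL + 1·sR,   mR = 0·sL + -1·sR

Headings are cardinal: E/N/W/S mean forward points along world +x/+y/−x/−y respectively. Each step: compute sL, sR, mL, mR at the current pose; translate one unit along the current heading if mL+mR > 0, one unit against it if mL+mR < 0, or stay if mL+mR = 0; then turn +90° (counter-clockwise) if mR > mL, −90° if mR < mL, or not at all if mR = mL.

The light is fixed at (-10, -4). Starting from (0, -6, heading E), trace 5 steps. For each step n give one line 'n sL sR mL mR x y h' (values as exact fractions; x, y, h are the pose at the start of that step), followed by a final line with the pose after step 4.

n=0: pose=(0,-6,E); sL=80/61, sR=16/13; mL=1496/793, mR=-16/13; mL+mR=40/61 → advance +1; mR−mL=-2472/793 → turn -1·90°
n=1: pose=(1,-6,S); sL=160/153, sR=160/109; mL=33200/16677, mR=-160/109; mL+mR=80/153 → advance +1; mR−mL=-57680/16677 → turn -1·90°
n=2: pose=(1,-7,W); sL=40/29, sR=20/13; mL=840/377, mR=-20/13; mL+mR=20/29 → advance +1; mR−mL=-1420/377 → turn -1·90°
n=3: pose=(0,-7,N); sL=32/17, sR=32/25; mL=944/425, mR=-32/25; mL+mR=16/17 → advance +1; mR−mL=-1488/425 → turn -1·90°
n=4: pose=(0,-6,E); sL=80/61, sR=16/13; mL=1496/793, mR=-16/13; mL+mR=40/61 → advance +1; mR−mL=-2472/793 → turn -1·90°

0 80/61 16/13 1496/793 -16/13 0 -6 E
1 160/153 160/109 33200/16677 -160/109 1 -6 S
2 40/29 20/13 840/377 -20/13 1 -7 W
3 32/17 32/25 944/425 -32/25 0 -7 N
4 80/61 16/13 1496/793 -16/13 0 -6 E
final 1 -6 S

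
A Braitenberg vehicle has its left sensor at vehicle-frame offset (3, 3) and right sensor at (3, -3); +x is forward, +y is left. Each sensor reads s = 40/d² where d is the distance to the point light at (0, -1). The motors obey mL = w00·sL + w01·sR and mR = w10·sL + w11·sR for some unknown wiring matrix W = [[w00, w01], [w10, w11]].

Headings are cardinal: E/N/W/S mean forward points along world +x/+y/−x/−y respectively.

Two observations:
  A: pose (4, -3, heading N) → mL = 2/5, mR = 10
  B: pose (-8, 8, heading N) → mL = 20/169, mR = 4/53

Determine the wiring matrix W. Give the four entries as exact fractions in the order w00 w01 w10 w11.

0 1/2 1/2 0

obs A: pose=(4,-3,N) → sL=20, sR=4/5, mL=2/5, mR=10
obs B: pose=(-8,8,N) → sL=8/53, sR=40/169, mL=20/169, mR=4/53
sensor matrix S = [[20, 4/5], [8/53, 40/169]]; det S = 206592/44785
solve [mL_A; mL_B] = S·[w00; w01] and [mR_A; mR_B] = S·[w10; w11]:
  w00 = 0, w01 = 1/2, w10 = 1/2, w11 = 0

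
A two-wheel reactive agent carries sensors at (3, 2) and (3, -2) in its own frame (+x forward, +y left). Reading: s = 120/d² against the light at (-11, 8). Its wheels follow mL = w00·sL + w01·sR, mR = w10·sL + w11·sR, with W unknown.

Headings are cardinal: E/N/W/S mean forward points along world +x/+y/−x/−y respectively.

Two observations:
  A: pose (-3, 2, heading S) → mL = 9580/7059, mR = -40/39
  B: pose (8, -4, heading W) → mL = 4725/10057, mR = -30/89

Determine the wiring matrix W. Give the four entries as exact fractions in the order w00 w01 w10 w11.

obs A: pose=(-3,2,S) → sL=120/181, sR=40/39, mL=9580/7059, mR=-40/39
obs B: pose=(8,-4,W) → sL=30/113, sR=30/89, mL=4725/10057, mR=-30/89
sensor matrix S = [[120/181, 40/39], [30/113, 30/89]]; det S = -1155200/23664121
solve [mL_A; mL_B] = S·[w00; w01] and [mR_A; mR_B] = S·[w10; w11]:
  w00 = 1/2, w01 = 1, w10 = 0, w11 = -1

1/2 1 0 -1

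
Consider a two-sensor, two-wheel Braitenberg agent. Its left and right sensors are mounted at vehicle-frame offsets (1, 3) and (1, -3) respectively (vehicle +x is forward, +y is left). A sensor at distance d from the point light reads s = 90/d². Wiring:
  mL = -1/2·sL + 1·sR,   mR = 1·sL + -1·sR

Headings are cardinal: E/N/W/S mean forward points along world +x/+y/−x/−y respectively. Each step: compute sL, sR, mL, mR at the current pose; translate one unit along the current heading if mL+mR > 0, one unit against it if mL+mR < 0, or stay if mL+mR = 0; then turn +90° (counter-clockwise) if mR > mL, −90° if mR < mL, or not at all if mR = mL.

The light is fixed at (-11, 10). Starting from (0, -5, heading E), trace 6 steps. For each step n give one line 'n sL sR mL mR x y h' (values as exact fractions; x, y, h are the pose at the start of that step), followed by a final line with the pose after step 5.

0 5/16 5/26 15/416 25/208 0 -5 E
1 90/277 90/421 5985/116617 12960/116617 1 -5 N
2 9/41 45/121 2601/9922 -756/4961 1 -4 W
3 90/233 18/73 909/17009 2376/17009 0 -4 N
4 45/178 9/20 144/445 -351/1780 0 -3 W
5 90/193 90/313 3285/60409 10800/60409 -1 -3 N
final -1 -2 W

n=0: pose=(0,-5,E); sL=5/16, sR=5/26; mL=15/416, mR=25/208; mL+mR=5/32 → advance +1; mR−mL=35/416 → turn +1·90°
n=1: pose=(1,-5,N); sL=90/277, sR=90/421; mL=5985/116617, mR=12960/116617; mL+mR=45/277 → advance +1; mR−mL=6975/116617 → turn +1·90°
n=2: pose=(1,-4,W); sL=9/41, sR=45/121; mL=2601/9922, mR=-756/4961; mL+mR=9/82 → advance +1; mR−mL=-4113/9922 → turn -1·90°
n=3: pose=(0,-4,N); sL=90/233, sR=18/73; mL=909/17009, mR=2376/17009; mL+mR=45/233 → advance +1; mR−mL=1467/17009 → turn +1·90°
n=4: pose=(0,-3,W); sL=45/178, sR=9/20; mL=144/445, mR=-351/1780; mL+mR=45/356 → advance +1; mR−mL=-927/1780 → turn -1·90°
n=5: pose=(-1,-3,N); sL=90/193, sR=90/313; mL=3285/60409, mR=10800/60409; mL+mR=45/193 → advance +1; mR−mL=7515/60409 → turn +1·90°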